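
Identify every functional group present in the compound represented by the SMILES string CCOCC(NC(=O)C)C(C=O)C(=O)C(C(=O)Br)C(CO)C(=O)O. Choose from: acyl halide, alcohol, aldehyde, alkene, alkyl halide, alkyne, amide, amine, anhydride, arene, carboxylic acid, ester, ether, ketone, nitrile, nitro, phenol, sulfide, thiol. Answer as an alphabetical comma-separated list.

Working along the chain:
  CH2OCH2: C–O–C with sp³ carbons on both sides and no adjacent C=O → ether.
  CH(NHCOCH3): pendant –NHC(=O)CH3: N bonded to a carbonyl → amide (not amine).
  CH(CHO): pendant –CHO: carbonyl C bonded to C and H → aldehyde.
  CO: –C(=O)– with carbon on both sides → ketone.
  CH(COBr): pendant –C(=O)X: carbonyl C bonded to C and halogen → acyl halide.
  CH(CH2OH): pendant –CH2OH on an sp³ backbone C → alcohol.
  COOH: –COOH: carbonyl C bonded to –OH and C → carboxylic acid (the –OH is not a separate alcohol).

acyl halide, alcohol, aldehyde, amide, carboxylic acid, ether, ketone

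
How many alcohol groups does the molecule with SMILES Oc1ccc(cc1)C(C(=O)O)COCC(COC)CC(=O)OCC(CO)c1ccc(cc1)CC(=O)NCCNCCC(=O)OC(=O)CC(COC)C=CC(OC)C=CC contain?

1

Reading the structure from left to right:
  HOC6H4: –OH attached directly to an aromatic ring → phenol (not alcohol); the ring itself is an arene.
  CH(COOH): pendant –COOH: carbonyl C bonded to C and –OH → carboxylic acid.
  CH2OCH2: C–O–C with sp³ carbons on both sides and no adjacent C=O → ether.
  CH(CH2OCH3): pendant –CH2OCH3: C–O–C linkage → ether.
  CH2COOCH2: –C(=O)–O–C with C on the carbonyl side → ester.
  CH(CH2OH): pendant –CH2OH on an sp³ backbone C → alcohol.
  C6H4: para-disubstituted benzene ring → arene.
  CH2CONHCH2: –C(=O)–N– linkage → amide (the N is not an amine).
  CH2NHCH2: C–N–C with sp³ carbons and no adjacent C=O → amine (secondary).
  CH2CO-O-COCH2: two acyl groups sharing one oxygen, –C(=O)–O–C(=O)– → anhydride.
  CH(CH2OCH3): pendant –CH2OCH3: C–O–C linkage → ether.
  CH=CH: C=C double bond → alkene.
  CH(OCH3): pendant –OCH3: C–O–C with sp³ C, no adjacent C=O → ether.
  CH=CH: C=C double bond → alkene.
Alcohol appears at: CH(CH2OH) → 1.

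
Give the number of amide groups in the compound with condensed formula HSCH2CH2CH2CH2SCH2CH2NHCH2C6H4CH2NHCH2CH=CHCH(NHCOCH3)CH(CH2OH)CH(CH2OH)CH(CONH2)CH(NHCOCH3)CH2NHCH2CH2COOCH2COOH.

Taking each segment in turn:
  HSCH2: –SH on an sp³ carbon → thiol.
  CH2SCH2: C–S–C linkage → sulfide (thioether).
  CH2NHCH2: C–N–C with sp³ carbons and no adjacent C=O → amine (secondary).
  C6H4: para-disubstituted benzene ring → arene.
  CH2NHCH2: C–N–C with sp³ carbons and no adjacent C=O → amine (secondary).
  CH=CH: C=C double bond → alkene.
  CH(NHCOCH3): pendant –NHC(=O)CH3: N bonded to a carbonyl → amide (not amine).
  CH(CH2OH): pendant –CH2OH on an sp³ backbone C → alcohol.
  CH(CH2OH): pendant –CH2OH on an sp³ backbone C → alcohol.
  CH(CONH2): pendant –CONH2: carbonyl C bonded to C and N → amide.
  CH(NHCOCH3): pendant –NHC(=O)CH3: N bonded to a carbonyl → amide (not amine).
  CH2NHCH2: C–N–C with sp³ carbons and no adjacent C=O → amine (secondary).
  CH2COOCH2: –C(=O)–O–C with C on the carbonyl side → ester.
  COOH: –COOH: carbonyl C bonded to –OH and C → carboxylic acid (the –OH is not a separate alcohol).
Amide appears at: CH(NHCOCH3), CH(CONH2), CH(NHCOCH3) → 3.

3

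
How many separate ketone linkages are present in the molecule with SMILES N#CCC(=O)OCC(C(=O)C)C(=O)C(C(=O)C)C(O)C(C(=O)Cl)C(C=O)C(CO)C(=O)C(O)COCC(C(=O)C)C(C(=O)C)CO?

6

Taking each segment in turn:
  N≡C: N≡C–: carbon triple-bonded to nitrogen → nitrile.
  CH2COOCH2: –C(=O)–O–C with C on the carbonyl side → ester.
  CH(COCH3): pendant –COCH3: carbonyl C bonded to two carbons → ketone.
  CO: –C(=O)– with carbon on both sides → ketone.
  CH(COCH3): pendant –COCH3: carbonyl C bonded to two carbons → ketone.
  CH(OH): –OH on an sp³ carbon → alcohol (secondary).
  CH(COCl): pendant –C(=O)X: carbonyl C bonded to C and halogen → acyl halide.
  CH(CHO): pendant –CHO: carbonyl C bonded to C and H → aldehyde.
  CH(CH2OH): pendant –CH2OH on an sp³ backbone C → alcohol.
  CO: –C(=O)– with carbon on both sides → ketone.
  CH(OH): –OH on an sp³ carbon → alcohol (secondary).
  CH2OCH2: C–O–C with sp³ carbons on both sides and no adjacent C=O → ether.
  CH(COCH3): pendant –COCH3: carbonyl C bonded to two carbons → ketone.
  CH(COCH3): pendant –COCH3: carbonyl C bonded to two carbons → ketone.
  CH2OH: –OH on an sp³ carbon → alcohol.
Ketone appears at: CH(COCH3), CO, CH(COCH3), CO, CH(COCH3), CH(COCH3) → 6.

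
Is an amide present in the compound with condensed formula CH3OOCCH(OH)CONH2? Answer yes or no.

yes

Reading the structure from left to right:
  CH3OOC: CH3O–C(=O)–: carbonyl C bonded to C and to –OCH3 → ester (not ketone + ether).
  CH(OH): –OH on an sp³ carbon → alcohol (secondary).
  CONH2: –C(=O)NH2: carbonyl C bonded to C and to N → amide (the N is not a separate amine).
The CONH2 segment supplies the amide: –C(=O)NH2: carbonyl C bonded to C and to N → amide (the N is not a separate amine).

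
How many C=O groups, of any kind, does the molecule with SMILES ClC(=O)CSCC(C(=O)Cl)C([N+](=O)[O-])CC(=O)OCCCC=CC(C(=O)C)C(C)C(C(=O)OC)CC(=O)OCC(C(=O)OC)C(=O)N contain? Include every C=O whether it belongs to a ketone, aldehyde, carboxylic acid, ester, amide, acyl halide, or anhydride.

8

ClCO: acyl halide, 1 C=O (running total 1).
CH(COCl): acyl halide, 1 C=O (running total 2).
CH2COOCH2: ester, 1 C=O (running total 3).
CH(COCH3): ketone, 1 C=O (running total 4).
CH(COOCH3): ester, 1 C=O (running total 5).
CH2COOCH2: ester, 1 C=O (running total 6).
CH(COOCH3): ester, 1 C=O (running total 7).
CONH2: amide, 1 C=O (running total 8).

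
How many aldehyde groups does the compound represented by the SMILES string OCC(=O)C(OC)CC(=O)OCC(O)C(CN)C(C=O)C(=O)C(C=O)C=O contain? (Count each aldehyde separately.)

3

HO– on an sp³ carbon → alcohol.
–C(=O)– with carbon on both sides → ketone.
pendant –OCH3: C–O–C with sp³ C, no adjacent C=O → ether.
–C(=O)–O–C with C on the carbonyl side → ester.
–OH on an sp³ carbon → alcohol (secondary).
pendant –CH2NH2: N on sp³ C, no adjacent C=O → amine.
pendant –CHO: carbonyl C bonded to C and H → aldehyde.
–C(=O)– with carbon on both sides → ketone.
pendant –CHO: carbonyl C bonded to C and H → aldehyde.
terminal –CHO: carbonyl C bonded to H and C → aldehyde.
Aldehyde appears at: CH(CHO), CH(CHO), CHO → 3.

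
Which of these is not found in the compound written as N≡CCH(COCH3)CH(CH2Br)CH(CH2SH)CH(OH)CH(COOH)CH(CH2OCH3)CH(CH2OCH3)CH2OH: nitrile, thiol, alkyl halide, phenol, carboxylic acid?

phenol

alkyl halide: present (CH(CH2Br) — pendant –CH2X: halogen on sp³ carbon → alkyl halide).
thiol: present (CH(CH2SH) — pendant –CH2SH → thiol).
nitrile: present (N≡C — N≡C–: carbon triple-bonded to nitrogen → nitrile).
carboxylic acid: present (CH(COOH) — pendant –COOH: carbonyl C bonded to C and –OH → carboxylic acid).
phenol: absent. In each of CH(OH) and CH2OH, the –OH is on an sp³ carbon, not on an aromatic ring, so it is an alcohol.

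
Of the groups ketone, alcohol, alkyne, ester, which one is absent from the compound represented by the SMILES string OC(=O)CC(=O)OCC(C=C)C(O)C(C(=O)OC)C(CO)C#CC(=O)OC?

alkyne: present (C≡C — C≡C triple bond → alkyne).
ester: present (CH2COOCH2 — –C(=O)–O–C with C on the carbonyl side → ester).
alcohol: present (CH(OH) — –OH on an sp³ carbon → alcohol (secondary)).
ketone: absent. In each of CH2COOCH2, CH(COOCH3) and COOCH3, the C=O is bonded to an –O–C group, which defines an ester, not a ketone. In HOOC, the C=O bears an –OH, making it a carboxylic acid rather than a ketone.

ketone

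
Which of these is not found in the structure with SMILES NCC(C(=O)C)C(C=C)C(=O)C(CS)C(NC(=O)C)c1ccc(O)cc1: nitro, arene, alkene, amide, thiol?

nitro

thiol: present (CH(CH2SH) — pendant –CH2SH → thiol).
amide: present (CH(NHCOCH3) — pendant –NHC(=O)CH3: N bonded to a carbonyl → amide (not amine)).
arene: present (C6H4OH — –OH attached directly to an aromatic ring → phenol (not alcohol); the ring itself is an arene).
alkene: present (CH(CH=CH2) — pendant –CH=CH2: C=C double bond → alkene).
nitro: no segment matches this pattern.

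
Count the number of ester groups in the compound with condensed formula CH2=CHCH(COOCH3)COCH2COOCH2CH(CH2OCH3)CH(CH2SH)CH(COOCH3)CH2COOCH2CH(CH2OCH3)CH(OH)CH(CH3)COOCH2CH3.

C=C double bond → alkene.
pendant –COOCH3: carbonyl C bonded to C and –OCH3 → ester.
–C(=O)– with carbon on both sides → ketone.
–C(=O)–O–C with C on the carbonyl side → ester.
pendant –CH2OCH3: C–O–C linkage → ether.
pendant –CH2SH → thiol.
pendant –COOCH3: carbonyl C bonded to C and –OCH3 → ester.
–C(=O)–O–C with C on the carbonyl side → ester.
pendant –CH2OCH3: C–O–C linkage → ether.
–OH on an sp³ carbon → alcohol (secondary).
–C(=O)OCH2CH3: carbonyl C bonded to C and to –OEt → ester.
Ester appears at: CH(COOCH3), CH2COOCH2, CH(COOCH3), CH2COOCH2, COOCH2CH3 → 5.

5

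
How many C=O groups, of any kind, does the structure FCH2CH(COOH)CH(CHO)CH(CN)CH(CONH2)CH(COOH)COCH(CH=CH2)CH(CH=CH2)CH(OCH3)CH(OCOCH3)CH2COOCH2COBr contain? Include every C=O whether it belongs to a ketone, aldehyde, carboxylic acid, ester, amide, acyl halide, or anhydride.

8

CH(COOH): carboxylic acid, 1 C=O (running total 1).
CH(CHO): aldehyde, 1 C=O (running total 2).
CH(CONH2): amide, 1 C=O (running total 3).
CH(COOH): carboxylic acid, 1 C=O (running total 4).
CO: ketone, 1 C=O (running total 5).
CH(OCOCH3): ester, 1 C=O (running total 6).
CH2COOCH2: ester, 1 C=O (running total 7).
COBr: acyl halide, 1 C=O (running total 8).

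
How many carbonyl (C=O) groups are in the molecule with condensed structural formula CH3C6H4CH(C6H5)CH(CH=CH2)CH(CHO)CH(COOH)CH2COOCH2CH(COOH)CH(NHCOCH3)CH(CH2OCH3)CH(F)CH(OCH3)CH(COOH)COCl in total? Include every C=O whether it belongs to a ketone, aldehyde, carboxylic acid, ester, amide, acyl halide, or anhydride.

CH(CHO): aldehyde, 1 C=O (running total 1).
CH(COOH): carboxylic acid, 1 C=O (running total 2).
CH2COOCH2: ester, 1 C=O (running total 3).
CH(COOH): carboxylic acid, 1 C=O (running total 4).
CH(NHCOCH3): amide, 1 C=O (running total 5).
CH(COOH): carboxylic acid, 1 C=O (running total 6).
COCl: acyl halide, 1 C=O (running total 7).

7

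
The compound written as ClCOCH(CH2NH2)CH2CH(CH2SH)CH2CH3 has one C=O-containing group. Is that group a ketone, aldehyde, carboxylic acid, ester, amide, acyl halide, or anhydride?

acyl halide

The carbonyl is in the ClCO segment: –C(=O)Cl: carbonyl C bonded to C and to a halogen → acyl halide (not alkyl halide).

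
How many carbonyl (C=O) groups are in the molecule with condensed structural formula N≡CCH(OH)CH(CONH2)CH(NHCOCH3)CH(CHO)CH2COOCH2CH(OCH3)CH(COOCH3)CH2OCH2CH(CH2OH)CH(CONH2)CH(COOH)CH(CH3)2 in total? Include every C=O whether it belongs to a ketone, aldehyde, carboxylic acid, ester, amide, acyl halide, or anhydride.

7

CH(CONH2): amide, 1 C=O (running total 1).
CH(NHCOCH3): amide, 1 C=O (running total 2).
CH(CHO): aldehyde, 1 C=O (running total 3).
CH2COOCH2: ester, 1 C=O (running total 4).
CH(COOCH3): ester, 1 C=O (running total 5).
CH(CONH2): amide, 1 C=O (running total 6).
CH(COOH): carboxylic acid, 1 C=O (running total 7).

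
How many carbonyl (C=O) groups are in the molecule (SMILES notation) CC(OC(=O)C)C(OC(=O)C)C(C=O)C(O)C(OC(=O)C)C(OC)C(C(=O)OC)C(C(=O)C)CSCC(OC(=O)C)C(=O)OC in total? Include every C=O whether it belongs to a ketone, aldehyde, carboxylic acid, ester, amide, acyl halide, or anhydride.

8

CH(OCOCH3): ester, 1 C=O (running total 1).
CH(OCOCH3): ester, 1 C=O (running total 2).
CH(CHO): aldehyde, 1 C=O (running total 3).
CH(OCOCH3): ester, 1 C=O (running total 4).
CH(COOCH3): ester, 1 C=O (running total 5).
CH(COCH3): ketone, 1 C=O (running total 6).
CH(OCOCH3): ester, 1 C=O (running total 7).
COOCH3: ester, 1 C=O (running total 8).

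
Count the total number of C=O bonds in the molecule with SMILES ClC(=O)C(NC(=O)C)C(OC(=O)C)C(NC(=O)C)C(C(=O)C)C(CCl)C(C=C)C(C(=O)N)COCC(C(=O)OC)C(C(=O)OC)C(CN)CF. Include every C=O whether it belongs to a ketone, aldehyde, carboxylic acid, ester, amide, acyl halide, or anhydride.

ClCO: acyl halide, 1 C=O (running total 1).
CH(NHCOCH3): amide, 1 C=O (running total 2).
CH(OCOCH3): ester, 1 C=O (running total 3).
CH(NHCOCH3): amide, 1 C=O (running total 4).
CH(COCH3): ketone, 1 C=O (running total 5).
CH(CONH2): amide, 1 C=O (running total 6).
CH(COOCH3): ester, 1 C=O (running total 7).
CH(COOCH3): ester, 1 C=O (running total 8).

8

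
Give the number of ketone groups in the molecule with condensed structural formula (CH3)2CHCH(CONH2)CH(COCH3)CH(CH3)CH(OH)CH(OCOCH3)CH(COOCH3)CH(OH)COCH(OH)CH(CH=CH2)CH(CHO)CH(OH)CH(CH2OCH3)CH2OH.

2

Taking each segment in turn:
  CH(CONH2): pendant –CONH2: carbonyl C bonded to C and N → amide.
  CH(COCH3): pendant –COCH3: carbonyl C bonded to two carbons → ketone.
  CH(OH): –OH on an sp³ carbon → alcohol (secondary).
  CH(OCOCH3): pendant –OC(=O)CH3: an acyloxy group → ester.
  CH(COOCH3): pendant –COOCH3: carbonyl C bonded to C and –OCH3 → ester.
  CH(OH): –OH on an sp³ carbon → alcohol (secondary).
  CO: –C(=O)– with carbon on both sides → ketone.
  CH(OH): –OH on an sp³ carbon → alcohol (secondary).
  CH(CH=CH2): pendant –CH=CH2: C=C double bond → alkene.
  CH(CHO): pendant –CHO: carbonyl C bonded to C and H → aldehyde.
  CH(OH): –OH on an sp³ carbon → alcohol (secondary).
  CH(CH2OCH3): pendant –CH2OCH3: C–O–C linkage → ether.
  CH2OH: –OH on an sp³ carbon → alcohol.
Ketone appears at: CH(COCH3), CO → 2.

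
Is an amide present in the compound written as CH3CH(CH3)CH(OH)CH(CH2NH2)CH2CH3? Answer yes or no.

–OH on an sp³ carbon → alcohol (secondary).
pendant –CH2NH2: N on sp³ C, no adjacent C=O → amine.
The groups actually present are: alcohol, amine.

no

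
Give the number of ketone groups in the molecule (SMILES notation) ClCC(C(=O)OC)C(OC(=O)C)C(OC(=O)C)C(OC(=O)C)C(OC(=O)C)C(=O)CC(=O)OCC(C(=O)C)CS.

2

Reading the structure from left to right:
  ClCH2: halogen on an sp³ carbon → alkyl halide.
  CH(COOCH3): pendant –COOCH3: carbonyl C bonded to C and –OCH3 → ester.
  CH(OCOCH3): pendant –OC(=O)CH3: an acyloxy group → ester.
  CH(OCOCH3): pendant –OC(=O)CH3: an acyloxy group → ester.
  CH(OCOCH3): pendant –OC(=O)CH3: an acyloxy group → ester.
  CH(OCOCH3): pendant –OC(=O)CH3: an acyloxy group → ester.
  CO: –C(=O)– with carbon on both sides → ketone.
  CH2COOCH2: –C(=O)–O–C with C on the carbonyl side → ester.
  CH(COCH3): pendant –COCH3: carbonyl C bonded to two carbons → ketone.
  CH2SH: –SH on an sp³ carbon → thiol.
Ketone appears at: CO, CH(COCH3) → 2.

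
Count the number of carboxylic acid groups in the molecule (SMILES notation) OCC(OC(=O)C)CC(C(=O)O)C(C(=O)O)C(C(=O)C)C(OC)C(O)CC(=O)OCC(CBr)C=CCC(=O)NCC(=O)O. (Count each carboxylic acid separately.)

HO– on an sp³ carbon → alcohol.
pendant –OC(=O)CH3: an acyloxy group → ester.
pendant –COOH: carbonyl C bonded to C and –OH → carboxylic acid.
pendant –COOH: carbonyl C bonded to C and –OH → carboxylic acid.
pendant –COCH3: carbonyl C bonded to two carbons → ketone.
pendant –OCH3: C–O–C with sp³ C, no adjacent C=O → ether.
–OH on an sp³ carbon → alcohol (secondary).
–C(=O)–O–C with C on the carbonyl side → ester.
pendant –CH2X: halogen on sp³ carbon → alkyl halide.
C=C double bond → alkene.
–C(=O)–N– linkage → amide (the N is not an amine).
–COOH: carbonyl C bonded to –OH and C → carboxylic acid (the –OH is not a separate alcohol).
Carboxylic acid appears at: CH(COOH), CH(COOH), COOH → 3.

3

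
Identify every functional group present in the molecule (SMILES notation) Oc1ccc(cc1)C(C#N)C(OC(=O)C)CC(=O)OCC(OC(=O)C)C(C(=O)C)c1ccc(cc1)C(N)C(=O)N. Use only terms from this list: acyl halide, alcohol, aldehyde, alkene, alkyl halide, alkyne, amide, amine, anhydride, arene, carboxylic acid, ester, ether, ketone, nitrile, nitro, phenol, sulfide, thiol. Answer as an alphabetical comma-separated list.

–OH attached directly to an aromatic ring → phenol (not alcohol); the ring itself is an arene.
pendant –C≡N: nitrile.
pendant –OC(=O)CH3: an acyloxy group → ester.
–C(=O)–O–C with C on the carbonyl side → ester.
pendant –OC(=O)CH3: an acyloxy group → ester.
pendant –COCH3: carbonyl C bonded to two carbons → ketone.
para-disubstituted benzene ring → arene.
–NH2 on an sp³ carbon with no adjacent C=O → amine.
–C(=O)NH2: carbonyl C bonded to C and to N → amide (the N is not a separate amine).

amide, amine, arene, ester, ketone, nitrile, phenol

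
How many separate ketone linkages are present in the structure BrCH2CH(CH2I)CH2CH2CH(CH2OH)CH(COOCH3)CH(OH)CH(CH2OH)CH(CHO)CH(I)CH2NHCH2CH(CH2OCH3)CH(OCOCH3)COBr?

halogen on an sp³ carbon → alkyl halide.
pendant –CH2X: halogen on sp³ carbon → alkyl halide.
pendant –CH2OH on an sp³ backbone C → alcohol.
pendant –COOCH3: carbonyl C bonded to C and –OCH3 → ester.
–OH on an sp³ carbon → alcohol (secondary).
pendant –CH2OH on an sp³ backbone C → alcohol.
pendant –CHO: carbonyl C bonded to C and H → aldehyde.
halogen on an sp³ carbon → alkyl halide.
C–N–C with sp³ carbons and no adjacent C=O → amine (secondary).
pendant –CH2OCH3: C–O–C linkage → ether.
pendant –OC(=O)CH3: an acyloxy group → ester.
–C(=O)Br: carbonyl C bonded to C and to a halogen → acyl halide (not alkyl halide).
No segment is a ketone: CH(COOCH3) is ester, not ketone; CH(CHO) is aldehyde, not ketone; CH(OCOCH3) is ester, not ketone. → 0.

0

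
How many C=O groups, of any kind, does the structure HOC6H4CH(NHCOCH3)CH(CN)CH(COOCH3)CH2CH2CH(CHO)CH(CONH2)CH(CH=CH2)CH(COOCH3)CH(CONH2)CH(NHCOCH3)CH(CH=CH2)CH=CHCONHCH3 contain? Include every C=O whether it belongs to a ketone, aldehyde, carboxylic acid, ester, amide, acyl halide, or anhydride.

CH(NHCOCH3): amide, 1 C=O (running total 1).
CH(COOCH3): ester, 1 C=O (running total 2).
CH(CHO): aldehyde, 1 C=O (running total 3).
CH(CONH2): amide, 1 C=O (running total 4).
CH(COOCH3): ester, 1 C=O (running total 5).
CH(CONH2): amide, 1 C=O (running total 6).
CH(NHCOCH3): amide, 1 C=O (running total 7).
CONHCH3: amide, 1 C=O (running total 8).

8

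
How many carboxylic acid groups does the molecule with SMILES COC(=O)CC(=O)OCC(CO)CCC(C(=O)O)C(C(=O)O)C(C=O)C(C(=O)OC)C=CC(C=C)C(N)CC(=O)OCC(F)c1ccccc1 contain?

2

Reading the structure from left to right:
  CH3OOC: CH3O–C(=O)–: carbonyl C bonded to C and to –OCH3 → ester (not ketone + ether).
  CH2COOCH2: –C(=O)–O–C with C on the carbonyl side → ester.
  CH(CH2OH): pendant –CH2OH on an sp³ backbone C → alcohol.
  CH(COOH): pendant –COOH: carbonyl C bonded to C and –OH → carboxylic acid.
  CH(COOH): pendant –COOH: carbonyl C bonded to C and –OH → carboxylic acid.
  CH(CHO): pendant –CHO: carbonyl C bonded to C and H → aldehyde.
  CH(COOCH3): pendant –COOCH3: carbonyl C bonded to C and –OCH3 → ester.
  CH=CH: C=C double bond → alkene.
  CH(CH=CH2): pendant –CH=CH2: C=C double bond → alkene.
  CH(NH2): –NH2 on an sp³ carbon with no adjacent C=O → amine.
  CH2COOCH2: –C(=O)–O–C with C on the carbonyl side → ester.
  CH(F): halogen on an sp³ carbon → alkyl halide.
  C6H5: –C6H5 phenyl ring → arene.
Carboxylic acid appears at: CH(COOH), CH(COOH) → 2.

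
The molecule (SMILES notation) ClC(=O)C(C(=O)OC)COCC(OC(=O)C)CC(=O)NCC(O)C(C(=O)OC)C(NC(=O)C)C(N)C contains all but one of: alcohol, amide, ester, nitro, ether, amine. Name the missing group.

alcohol: present (CH(OH) — –OH on an sp³ carbon → alcohol (secondary)).
amide: present (CH2CONHCH2 — –C(=O)–N– linkage → amide (the N is not an amine)).
amine: present (CH(NH2) — –NH2 on an sp³ carbon with no adjacent C=O → amine).
ether: present (CH2OCH2 — C–O–C with sp³ carbons on both sides and no adjacent C=O → ether).
ester: present (CH(COOCH3) — pendant –COOCH3: carbonyl C bonded to C and –OCH3 → ester).
nitro: no segment matches this pattern.

nitro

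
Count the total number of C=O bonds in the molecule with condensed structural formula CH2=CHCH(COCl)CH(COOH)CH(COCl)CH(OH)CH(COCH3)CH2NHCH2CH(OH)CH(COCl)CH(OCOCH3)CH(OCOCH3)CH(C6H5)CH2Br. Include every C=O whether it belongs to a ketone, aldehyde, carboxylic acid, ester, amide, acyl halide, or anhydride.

CH(COCl): acyl halide, 1 C=O (running total 1).
CH(COOH): carboxylic acid, 1 C=O (running total 2).
CH(COCl): acyl halide, 1 C=O (running total 3).
CH(COCH3): ketone, 1 C=O (running total 4).
CH(COCl): acyl halide, 1 C=O (running total 5).
CH(OCOCH3): ester, 1 C=O (running total 6).
CH(OCOCH3): ester, 1 C=O (running total 7).

7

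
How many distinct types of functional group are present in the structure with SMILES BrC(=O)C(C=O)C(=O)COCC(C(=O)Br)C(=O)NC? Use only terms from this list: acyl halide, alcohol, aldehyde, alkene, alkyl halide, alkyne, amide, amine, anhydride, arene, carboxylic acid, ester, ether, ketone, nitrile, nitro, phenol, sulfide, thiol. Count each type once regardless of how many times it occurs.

Reading the structure from left to right:
  BrCO: –C(=O)Br: carbonyl C bonded to C and to a halogen → acyl halide (not alkyl halide).
  CH(CHO): pendant –CHO: carbonyl C bonded to C and H → aldehyde.
  CO: –C(=O)– with carbon on both sides → ketone.
  CH2OCH2: C–O–C with sp³ carbons on both sides and no adjacent C=O → ether.
  CH(COBr): pendant –C(=O)X: carbonyl C bonded to C and halogen → acyl halide.
  CONHCH3: –C(=O)NHCH3: carbonyl C bonded to C and to N → amide (the N is not an amine).
Distinct types present: acyl halide, aldehyde, amide, ether, ketone.

5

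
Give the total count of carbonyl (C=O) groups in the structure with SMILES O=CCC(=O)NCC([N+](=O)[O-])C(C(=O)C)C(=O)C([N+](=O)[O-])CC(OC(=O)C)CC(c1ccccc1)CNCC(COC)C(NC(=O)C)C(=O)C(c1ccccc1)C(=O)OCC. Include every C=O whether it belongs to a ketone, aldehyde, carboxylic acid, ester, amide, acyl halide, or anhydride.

OHC: aldehyde, 1 C=O (running total 1).
CH2CONHCH2: amide, 1 C=O (running total 2).
CH(COCH3): ketone, 1 C=O (running total 3).
CO: ketone, 1 C=O (running total 4).
CH(OCOCH3): ester, 1 C=O (running total 5).
CH(NHCOCH3): amide, 1 C=O (running total 6).
CO: ketone, 1 C=O (running total 7).
COOCH2CH3: ester, 1 C=O (running total 8).

8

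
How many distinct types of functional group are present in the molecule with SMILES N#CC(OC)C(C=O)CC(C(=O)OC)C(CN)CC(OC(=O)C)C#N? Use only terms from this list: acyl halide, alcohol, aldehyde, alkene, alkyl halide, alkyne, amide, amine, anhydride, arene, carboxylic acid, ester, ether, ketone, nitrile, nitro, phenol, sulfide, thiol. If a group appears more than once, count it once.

5

Working along the chain:
  N≡C: N≡C–: carbon triple-bonded to nitrogen → nitrile.
  CH(OCH3): pendant –OCH3: C–O–C with sp³ C, no adjacent C=O → ether.
  CH(CHO): pendant –CHO: carbonyl C bonded to C and H → aldehyde.
  CH(COOCH3): pendant –COOCH3: carbonyl C bonded to C and –OCH3 → ester.
  CH(CH2NH2): pendant –CH2NH2: N on sp³ C, no adjacent C=O → amine.
  CH(OCOCH3): pendant –OC(=O)CH3: an acyloxy group → ester.
  CN: –C≡N: carbon triple-bonded to nitrogen → nitrile.
Distinct types present: aldehyde, amine, ester, ether, nitrile.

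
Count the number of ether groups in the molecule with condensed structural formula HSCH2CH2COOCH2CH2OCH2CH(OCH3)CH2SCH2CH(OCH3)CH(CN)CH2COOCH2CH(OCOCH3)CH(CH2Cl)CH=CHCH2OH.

–SH on an sp³ carbon → thiol.
–C(=O)–O–C with C on the carbonyl side → ester.
C–O–C with sp³ carbons on both sides and no adjacent C=O → ether.
pendant –OCH3: C–O–C with sp³ C, no adjacent C=O → ether.
C–S–C linkage → sulfide (thioether).
pendant –OCH3: C–O–C with sp³ C, no adjacent C=O → ether.
pendant –C≡N: nitrile.
–C(=O)–O–C with C on the carbonyl side → ester.
pendant –OC(=O)CH3: an acyloxy group → ester.
pendant –CH2X: halogen on sp³ carbon → alkyl halide.
C=C double bond → alkene.
–OH on an sp³ carbon → alcohol.
Ether appears at: CH2OCH2, CH(OCH3), CH(OCH3) → 3.

3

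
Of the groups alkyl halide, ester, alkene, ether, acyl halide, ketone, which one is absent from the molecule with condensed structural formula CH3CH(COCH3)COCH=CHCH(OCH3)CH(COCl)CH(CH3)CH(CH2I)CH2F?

alkyl halide: present (CH(CH2I) — pendant –CH2X: halogen on sp³ carbon → alkyl halide).
acyl halide: present (CH(COCl) — pendant –C(=O)X: carbonyl C bonded to C and halogen → acyl halide).
alkene: present (CH=CH — C=C double bond → alkene).
ether: present (CH(OCH3) — pendant –OCH3: C–O–C with sp³ C, no adjacent C=O → ether).
ketone: present (CH(COCH3) — pendant –COCH3: carbonyl C bonded to two carbons → ketone).
ester: no segment matches this pattern.

ester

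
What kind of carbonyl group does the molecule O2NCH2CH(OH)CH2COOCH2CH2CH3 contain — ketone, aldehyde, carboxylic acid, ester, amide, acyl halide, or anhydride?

ester

The carbonyl is in the CH2COOCH2 segment: –C(=O)–O–C with C on the carbonyl side → ester.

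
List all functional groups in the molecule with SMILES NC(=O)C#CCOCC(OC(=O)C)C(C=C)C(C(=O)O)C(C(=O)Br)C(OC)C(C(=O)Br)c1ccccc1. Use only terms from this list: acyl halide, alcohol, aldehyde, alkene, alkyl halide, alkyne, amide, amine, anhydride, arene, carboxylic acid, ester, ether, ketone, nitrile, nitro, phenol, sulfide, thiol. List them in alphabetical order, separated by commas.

acyl halide, alkene, alkyne, amide, arene, carboxylic acid, ester, ether

Working along the chain:
  H2NCO: –C(=O)NH2: carbonyl C bonded to C and to N → amide (the N is not a separate amine).
  C≡C: C≡C triple bond → alkyne.
  CH2OCH2: C–O–C with sp³ carbons on both sides and no adjacent C=O → ether.
  CH(OCOCH3): pendant –OC(=O)CH3: an acyloxy group → ester.
  CH(CH=CH2): pendant –CH=CH2: C=C double bond → alkene.
  CH(COOH): pendant –COOH: carbonyl C bonded to C and –OH → carboxylic acid.
  CH(COBr): pendant –C(=O)X: carbonyl C bonded to C and halogen → acyl halide.
  CH(OCH3): pendant –OCH3: C–O–C with sp³ C, no adjacent C=O → ether.
  CH(COBr): pendant –C(=O)X: carbonyl C bonded to C and halogen → acyl halide.
  C6H5: –C6H5 phenyl ring → arene.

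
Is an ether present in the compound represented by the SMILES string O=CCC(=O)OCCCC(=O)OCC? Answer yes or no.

no

terminal –CHO: carbonyl C bonded to H and C → aldehyde.
–C(=O)–O–C with C on the carbonyl side → ester.
–C(=O)OCH2CH3: carbonyl C bonded to C and to –OEt → ester.
In each of CH2COOCH2 and COOCH2CH3, the C–O–C oxygen is adjacent to a C=O, so it belongs to an ester, not an ether.
The groups actually present are: aldehyde, ester.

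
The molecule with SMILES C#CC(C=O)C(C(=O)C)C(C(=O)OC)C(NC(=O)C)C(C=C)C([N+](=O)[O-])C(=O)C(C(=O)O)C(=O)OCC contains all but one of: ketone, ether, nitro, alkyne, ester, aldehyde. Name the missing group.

nitro: present (CH(NO2) — –NO2 on an sp³ carbon → nitro (the N=O is not a carbonyl)).
alkyne: present (HC≡C — C≡C triple bond → alkyne).
ketone: present (CH(COCH3) — pendant –COCH3: carbonyl C bonded to two carbons → ketone).
ester: present (CH(COOCH3) — pendant –COOCH3: carbonyl C bonded to C and –OCH3 → ester).
aldehyde: present (CH(CHO) — pendant –CHO: carbonyl C bonded to C and H → aldehyde).
ether: absent. In each of CH(COOCH3) and COOCH2CH3, the C–O–C oxygen is adjacent to a C=O, so it belongs to an ester, not an ether.

ether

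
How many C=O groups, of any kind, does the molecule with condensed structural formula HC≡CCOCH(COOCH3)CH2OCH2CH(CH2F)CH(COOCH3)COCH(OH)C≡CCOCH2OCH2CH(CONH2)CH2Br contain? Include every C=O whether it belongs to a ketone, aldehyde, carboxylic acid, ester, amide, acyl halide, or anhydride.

6

CO: ketone, 1 C=O (running total 1).
CH(COOCH3): ester, 1 C=O (running total 2).
CH(COOCH3): ester, 1 C=O (running total 3).
CO: ketone, 1 C=O (running total 4).
CO: ketone, 1 C=O (running total 5).
CH(CONH2): amide, 1 C=O (running total 6).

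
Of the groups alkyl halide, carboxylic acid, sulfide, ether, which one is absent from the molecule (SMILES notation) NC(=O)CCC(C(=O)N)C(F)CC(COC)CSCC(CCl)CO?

carboxylic acid

alkyl halide: present (CH(F) — halogen on an sp³ carbon → alkyl halide).
ether: present (CH(CH2OCH3) — pendant –CH2OCH3: C–O–C linkage → ether).
sulfide: present (CH2SCH2 — C–S–C linkage → sulfide (thioether)).
carboxylic acid: absent. In each of H2NCO and CH(CONH2), the carbonyl is bonded to nitrogen, not to –OH; that is an amide.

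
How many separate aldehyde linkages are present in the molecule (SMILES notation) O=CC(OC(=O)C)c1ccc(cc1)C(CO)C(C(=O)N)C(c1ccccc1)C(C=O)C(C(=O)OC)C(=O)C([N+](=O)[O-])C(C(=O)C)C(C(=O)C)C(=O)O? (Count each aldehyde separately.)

Working along the chain:
  OHC: terminal –CHO: carbonyl C bonded to H and C → aldehyde.
  CH(OCOCH3): pendant –OC(=O)CH3: an acyloxy group → ester.
  C6H4: para-disubstituted benzene ring → arene.
  CH(CH2OH): pendant –CH2OH on an sp³ backbone C → alcohol.
  CH(CONH2): pendant –CONH2: carbonyl C bonded to C and N → amide.
  CH(C6H5): pendant –C6H5: benzene ring → arene.
  CH(CHO): pendant –CHO: carbonyl C bonded to C and H → aldehyde.
  CH(COOCH3): pendant –COOCH3: carbonyl C bonded to C and –OCH3 → ester.
  CO: –C(=O)– with carbon on both sides → ketone.
  CH(NO2): –NO2 on an sp³ carbon → nitro (the N=O is not a carbonyl).
  CH(COCH3): pendant –COCH3: carbonyl C bonded to two carbons → ketone.
  CH(COCH3): pendant –COCH3: carbonyl C bonded to two carbons → ketone.
  COOH: –COOH: carbonyl C bonded to –OH and C → carboxylic acid (the –OH is not a separate alcohol).
Aldehyde appears at: OHC, CH(CHO) → 2.

2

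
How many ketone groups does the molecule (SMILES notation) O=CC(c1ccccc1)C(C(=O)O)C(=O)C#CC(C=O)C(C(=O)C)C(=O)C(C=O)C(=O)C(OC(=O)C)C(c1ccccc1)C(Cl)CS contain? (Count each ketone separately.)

terminal –CHO: carbonyl C bonded to H and C → aldehyde.
pendant –C6H5: benzene ring → arene.
pendant –COOH: carbonyl C bonded to C and –OH → carboxylic acid.
–C(=O)– with carbon on both sides → ketone.
C≡C triple bond → alkyne.
pendant –CHO: carbonyl C bonded to C and H → aldehyde.
pendant –COCH3: carbonyl C bonded to two carbons → ketone.
–C(=O)– with carbon on both sides → ketone.
pendant –CHO: carbonyl C bonded to C and H → aldehyde.
–C(=O)– with carbon on both sides → ketone.
pendant –OC(=O)CH3: an acyloxy group → ester.
pendant –C6H5: benzene ring → arene.
halogen on an sp³ carbon → alkyl halide.
–SH on an sp³ carbon → thiol.
Ketone appears at: CO, CH(COCH3), CO, CO → 4.

4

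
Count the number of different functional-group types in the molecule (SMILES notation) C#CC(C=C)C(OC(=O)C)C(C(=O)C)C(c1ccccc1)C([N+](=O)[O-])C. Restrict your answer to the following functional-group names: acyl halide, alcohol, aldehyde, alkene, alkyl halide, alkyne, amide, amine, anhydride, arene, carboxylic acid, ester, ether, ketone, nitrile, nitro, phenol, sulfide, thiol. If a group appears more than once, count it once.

6

C≡C triple bond → alkyne.
pendant –CH=CH2: C=C double bond → alkene.
pendant –OC(=O)CH3: an acyloxy group → ester.
pendant –COCH3: carbonyl C bonded to two carbons → ketone.
pendant –C6H5: benzene ring → arene.
–NO2 on an sp³ carbon → nitro (the N=O is not a carbonyl).
Distinct types present: alkene, alkyne, arene, ester, ketone, nitro.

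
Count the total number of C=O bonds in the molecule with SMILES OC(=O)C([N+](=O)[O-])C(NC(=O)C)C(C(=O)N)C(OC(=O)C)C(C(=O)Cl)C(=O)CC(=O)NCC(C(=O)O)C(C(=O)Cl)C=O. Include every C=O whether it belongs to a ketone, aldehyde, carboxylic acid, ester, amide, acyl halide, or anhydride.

HOOC: carboxylic acid, 1 C=O (running total 1).
CH(NHCOCH3): amide, 1 C=O (running total 2).
CH(CONH2): amide, 1 C=O (running total 3).
CH(OCOCH3): ester, 1 C=O (running total 4).
CH(COCl): acyl halide, 1 C=O (running total 5).
CO: ketone, 1 C=O (running total 6).
CH2CONHCH2: amide, 1 C=O (running total 7).
CH(COOH): carboxylic acid, 1 C=O (running total 8).
CH(COCl): acyl halide, 1 C=O (running total 9).
CHO: aldehyde, 1 C=O (running total 10).

10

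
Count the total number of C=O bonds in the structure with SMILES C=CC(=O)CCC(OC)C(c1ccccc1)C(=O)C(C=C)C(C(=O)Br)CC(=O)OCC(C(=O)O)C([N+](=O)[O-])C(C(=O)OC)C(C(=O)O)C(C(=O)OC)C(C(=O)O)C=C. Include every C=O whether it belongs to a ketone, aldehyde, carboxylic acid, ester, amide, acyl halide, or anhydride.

CO: ketone, 1 C=O (running total 1).
CO: ketone, 1 C=O (running total 2).
CH(COBr): acyl halide, 1 C=O (running total 3).
CH2COOCH2: ester, 1 C=O (running total 4).
CH(COOH): carboxylic acid, 1 C=O (running total 5).
CH(COOCH3): ester, 1 C=O (running total 6).
CH(COOH): carboxylic acid, 1 C=O (running total 7).
CH(COOCH3): ester, 1 C=O (running total 8).
CH(COOH): carboxylic acid, 1 C=O (running total 9).

9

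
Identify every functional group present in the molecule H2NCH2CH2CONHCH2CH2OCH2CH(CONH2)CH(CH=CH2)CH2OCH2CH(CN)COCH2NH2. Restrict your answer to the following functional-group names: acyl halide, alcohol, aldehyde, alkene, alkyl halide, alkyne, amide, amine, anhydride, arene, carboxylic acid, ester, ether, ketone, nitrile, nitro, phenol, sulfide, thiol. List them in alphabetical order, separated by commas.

alkene, amide, amine, ether, ketone, nitrile

–NH2 on an sp³ carbon with no adjacent C=O → amine.
–C(=O)–N– linkage → amide (the N is not an amine).
C–O–C with sp³ carbons on both sides and no adjacent C=O → ether.
pendant –CONH2: carbonyl C bonded to C and N → amide.
pendant –CH=CH2: C=C double bond → alkene.
C–O–C with sp³ carbons on both sides and no adjacent C=O → ether.
pendant –C≡N: nitrile.
–C(=O)– with carbon on both sides → ketone.
–NH2 on an sp³ carbon with no adjacent C=O → amine.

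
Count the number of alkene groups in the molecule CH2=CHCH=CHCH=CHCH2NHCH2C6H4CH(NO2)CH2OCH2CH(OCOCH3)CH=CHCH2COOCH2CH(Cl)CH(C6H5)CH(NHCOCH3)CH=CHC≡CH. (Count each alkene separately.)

5

Taking each segment in turn:
  CH2=CH: C=C double bond → alkene.
  CH=CH: C=C double bond → alkene.
  CH=CH: C=C double bond → alkene.
  CH2NHCH2: C–N–C with sp³ carbons and no adjacent C=O → amine (secondary).
  C6H4: para-disubstituted benzene ring → arene.
  CH(NO2): –NO2 on an sp³ carbon → nitro (the N=O is not a carbonyl).
  CH2OCH2: C–O–C with sp³ carbons on both sides and no adjacent C=O → ether.
  CH(OCOCH3): pendant –OC(=O)CH3: an acyloxy group → ester.
  CH=CH: C=C double bond → alkene.
  CH2COOCH2: –C(=O)–O–C with C on the carbonyl side → ester.
  CH(Cl): halogen on an sp³ carbon → alkyl halide.
  CH(C6H5): pendant –C6H5: benzene ring → arene.
  CH(NHCOCH3): pendant –NHC(=O)CH3: N bonded to a carbonyl → amide (not amine).
  CH=CH: C=C double bond → alkene.
  C≡CH: C≡C triple bond → alkyne.
Alkene appears at: CH2=CH, CH=CH, CH=CH, CH=CH, CH=CH → 5.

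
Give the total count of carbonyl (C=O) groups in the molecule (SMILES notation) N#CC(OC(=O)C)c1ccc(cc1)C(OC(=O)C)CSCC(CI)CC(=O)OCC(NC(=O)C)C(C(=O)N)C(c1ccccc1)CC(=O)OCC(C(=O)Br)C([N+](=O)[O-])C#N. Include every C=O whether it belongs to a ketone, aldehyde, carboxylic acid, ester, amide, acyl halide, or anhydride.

7

CH(OCOCH3): ester, 1 C=O (running total 1).
CH(OCOCH3): ester, 1 C=O (running total 2).
CH2COOCH2: ester, 1 C=O (running total 3).
CH(NHCOCH3): amide, 1 C=O (running total 4).
CH(CONH2): amide, 1 C=O (running total 5).
CH2COOCH2: ester, 1 C=O (running total 6).
CH(COBr): acyl halide, 1 C=O (running total 7).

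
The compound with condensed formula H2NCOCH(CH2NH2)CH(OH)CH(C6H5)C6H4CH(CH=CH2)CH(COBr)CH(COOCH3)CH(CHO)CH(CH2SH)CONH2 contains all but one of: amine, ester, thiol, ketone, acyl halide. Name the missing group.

ketone

amine: present (CH(CH2NH2) — pendant –CH2NH2: N on sp³ C, no adjacent C=O → amine).
acyl halide: present (CH(COBr) — pendant –C(=O)X: carbonyl C bonded to C and halogen → acyl halide).
thiol: present (CH(CH2SH) — pendant –CH2SH → thiol).
ester: present (CH(COOCH3) — pendant –COOCH3: carbonyl C bonded to C and –OCH3 → ester).
ketone: absent. In CH(COOCH3), the C=O is bonded to an –O–C group, which defines an ester, not a ketone. In each of H2NCO and CONH2, the C=O is bonded to nitrogen, which defines an amide, not a ketone. In CH(CHO), the carbonyl carbon carries an H, so it is an aldehyde, not a ketone. In CH(COBr), the C=O is bonded to a halogen, which defines an acyl halide, not a ketone.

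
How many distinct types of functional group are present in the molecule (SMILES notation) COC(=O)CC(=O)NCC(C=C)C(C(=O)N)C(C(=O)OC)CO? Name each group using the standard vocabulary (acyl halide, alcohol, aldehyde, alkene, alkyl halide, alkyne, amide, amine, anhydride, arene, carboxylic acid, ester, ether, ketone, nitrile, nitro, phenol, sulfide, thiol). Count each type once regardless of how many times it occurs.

4

Working along the chain:
  CH3OOC: CH3O–C(=O)–: carbonyl C bonded to C and to –OCH3 → ester (not ketone + ether).
  CH2CONHCH2: –C(=O)–N– linkage → amide (the N is not an amine).
  CH(CH=CH2): pendant –CH=CH2: C=C double bond → alkene.
  CH(CONH2): pendant –CONH2: carbonyl C bonded to C and N → amide.
  CH(COOCH3): pendant –COOCH3: carbonyl C bonded to C and –OCH3 → ester.
  CH2OH: –OH on an sp³ carbon → alcohol.
Distinct types present: alcohol, alkene, amide, ester.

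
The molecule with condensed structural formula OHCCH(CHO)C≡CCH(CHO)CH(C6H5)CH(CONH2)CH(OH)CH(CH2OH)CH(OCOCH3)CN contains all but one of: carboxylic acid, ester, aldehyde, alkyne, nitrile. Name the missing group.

carboxylic acid

ester: present (CH(OCOCH3) — pendant –OC(=O)CH3: an acyloxy group → ester).
aldehyde: present (OHC — terminal –CHO: carbonyl C bonded to H and C → aldehyde).
alkyne: present (C≡C — C≡C triple bond → alkyne).
nitrile: present (CN — –C≡N: carbon triple-bonded to nitrogen → nitrile).
carboxylic acid: absent. In CH(OCOCH3), the acyl oxygen is bonded to carbon (–O–C), not to H, so this is an ester. In CH(CONH2), the carbonyl is bonded to nitrogen, not to –OH; that is an amide.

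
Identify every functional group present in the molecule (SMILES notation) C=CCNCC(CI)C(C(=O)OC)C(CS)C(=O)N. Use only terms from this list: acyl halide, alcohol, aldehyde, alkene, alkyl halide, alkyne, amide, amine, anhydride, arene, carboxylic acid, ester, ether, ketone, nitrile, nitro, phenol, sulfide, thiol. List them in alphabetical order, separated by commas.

alkene, alkyl halide, amide, amine, ester, thiol

Working along the chain:
  CH2=CH: C=C double bond → alkene.
  CH2NHCH2: C–N–C with sp³ carbons and no adjacent C=O → amine (secondary).
  CH(CH2I): pendant –CH2X: halogen on sp³ carbon → alkyl halide.
  CH(COOCH3): pendant –COOCH3: carbonyl C bonded to C and –OCH3 → ester.
  CH(CH2SH): pendant –CH2SH → thiol.
  CONH2: –C(=O)NH2: carbonyl C bonded to C and to N → amide (the N is not a separate amine).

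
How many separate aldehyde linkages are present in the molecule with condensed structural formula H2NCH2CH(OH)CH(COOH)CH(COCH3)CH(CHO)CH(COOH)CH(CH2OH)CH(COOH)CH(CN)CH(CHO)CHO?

3

Working along the chain:
  H2NCH2: –NH2 on an sp³ carbon with no adjacent C=O → amine.
  CH(OH): –OH on an sp³ carbon → alcohol (secondary).
  CH(COOH): pendant –COOH: carbonyl C bonded to C and –OH → carboxylic acid.
  CH(COCH3): pendant –COCH3: carbonyl C bonded to two carbons → ketone.
  CH(CHO): pendant –CHO: carbonyl C bonded to C and H → aldehyde.
  CH(COOH): pendant –COOH: carbonyl C bonded to C and –OH → carboxylic acid.
  CH(CH2OH): pendant –CH2OH on an sp³ backbone C → alcohol.
  CH(COOH): pendant –COOH: carbonyl C bonded to C and –OH → carboxylic acid.
  CH(CN): pendant –C≡N: nitrile.
  CH(CHO): pendant –CHO: carbonyl C bonded to C and H → aldehyde.
  CHO: terminal –CHO: carbonyl C bonded to H and C → aldehyde.
Aldehyde appears at: CH(CHO), CH(CHO), CHO → 3.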